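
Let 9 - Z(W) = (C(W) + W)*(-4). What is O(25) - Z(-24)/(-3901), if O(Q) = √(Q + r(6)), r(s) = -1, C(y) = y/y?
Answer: -1/47 + 2*√6 ≈ 4.8777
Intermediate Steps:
C(y) = 1
O(Q) = √(-1 + Q) (O(Q) = √(Q - 1) = √(-1 + Q))
Z(W) = 13 + 4*W (Z(W) = 9 - (1 + W)*(-4) = 9 - (-4 - 4*W) = 9 + (4 + 4*W) = 13 + 4*W)
O(25) - Z(-24)/(-3901) = √(-1 + 25) - (13 + 4*(-24))/(-3901) = √24 - (13 - 96)*(-1)/3901 = 2*√6 - (-83)*(-1)/3901 = 2*√6 - 1*1/47 = 2*√6 - 1/47 = -1/47 + 2*√6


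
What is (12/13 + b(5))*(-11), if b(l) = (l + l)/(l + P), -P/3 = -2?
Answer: -262/13 ≈ -20.154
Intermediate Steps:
P = 6 (P = -3*(-2) = 6)
b(l) = 2*l/(6 + l) (b(l) = (l + l)/(l + 6) = (2*l)/(6 + l) = 2*l/(6 + l))
(12/13 + b(5))*(-11) = (12/13 + 2*5/(6 + 5))*(-11) = (12*(1/13) + 2*5/11)*(-11) = (12/13 + 2*5*(1/11))*(-11) = (12/13 + 10/11)*(-11) = (262/143)*(-11) = -262/13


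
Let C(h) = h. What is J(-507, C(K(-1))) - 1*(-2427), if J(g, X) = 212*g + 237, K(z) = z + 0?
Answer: -104820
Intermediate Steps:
K(z) = z
J(g, X) = 237 + 212*g
J(-507, C(K(-1))) - 1*(-2427) = (237 + 212*(-507)) - 1*(-2427) = (237 - 107484) + 2427 = -107247 + 2427 = -104820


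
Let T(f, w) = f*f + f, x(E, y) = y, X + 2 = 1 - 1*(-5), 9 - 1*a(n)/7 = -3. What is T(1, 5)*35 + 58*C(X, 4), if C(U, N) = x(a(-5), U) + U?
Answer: 534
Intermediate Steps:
a(n) = 84 (a(n) = 63 - 7*(-3) = 63 + 21 = 84)
X = 4 (X = -2 + (1 - 1*(-5)) = -2 + (1 + 5) = -2 + 6 = 4)
T(f, w) = f + f**2 (T(f, w) = f**2 + f = f + f**2)
C(U, N) = 2*U (C(U, N) = U + U = 2*U)
T(1, 5)*35 + 58*C(X, 4) = (1*(1 + 1))*35 + 58*(2*4) = (1*2)*35 + 58*8 = 2*35 + 464 = 70 + 464 = 534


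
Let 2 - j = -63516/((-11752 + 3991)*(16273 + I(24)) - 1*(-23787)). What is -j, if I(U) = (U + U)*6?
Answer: -639176/319667 ≈ -1.9995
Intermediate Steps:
I(U) = 12*U (I(U) = (2*U)*6 = 12*U)
j = 639176/319667 (j = 2 - (-63516)/((-11752 + 3991)*(16273 + 12*24) - 1*(-23787)) = 2 - (-63516)/(-7761*(16273 + 288) + 23787) = 2 - (-63516)/(-7761*16561 + 23787) = 2 - (-63516)/(-128529921 + 23787) = 2 - (-63516)/(-128506134) = 2 - (-63516)*(-1)/128506134 = 2 - 1*158/319667 = 2 - 158/319667 = 639176/319667 ≈ 1.9995)
-j = -1*639176/319667 = -639176/319667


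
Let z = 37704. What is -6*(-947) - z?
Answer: -32022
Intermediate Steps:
-6*(-947) - z = -6*(-947) - 1*37704 = 5682 - 37704 = -32022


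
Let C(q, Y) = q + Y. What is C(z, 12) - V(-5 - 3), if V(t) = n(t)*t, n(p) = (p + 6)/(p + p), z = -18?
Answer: -5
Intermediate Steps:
n(p) = (6 + p)/(2*p) (n(p) = (6 + p)/((2*p)) = (6 + p)*(1/(2*p)) = (6 + p)/(2*p))
C(q, Y) = Y + q
V(t) = 3 + t/2 (V(t) = ((6 + t)/(2*t))*t = 3 + t/2)
C(z, 12) - V(-5 - 3) = (12 - 18) - (3 + (-5 - 3)/2) = -6 - (3 + (½)*(-8)) = -6 - (3 - 4) = -6 - 1*(-1) = -6 + 1 = -5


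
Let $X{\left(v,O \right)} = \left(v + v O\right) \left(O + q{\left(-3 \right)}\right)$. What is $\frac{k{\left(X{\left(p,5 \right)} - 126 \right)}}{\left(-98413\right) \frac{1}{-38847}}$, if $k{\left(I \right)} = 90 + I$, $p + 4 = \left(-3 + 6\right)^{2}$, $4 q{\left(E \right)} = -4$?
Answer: $\frac{466164}{14059} \approx 33.158$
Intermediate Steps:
$q{\left(E \right)} = -1$ ($q{\left(E \right)} = \frac{1}{4} \left(-4\right) = -1$)
$p = 5$ ($p = -4 + \left(-3 + 6\right)^{2} = -4 + 3^{2} = -4 + 9 = 5$)
$X{\left(v,O \right)} = \left(-1 + O\right) \left(v + O v\right)$ ($X{\left(v,O \right)} = \left(v + v O\right) \left(O - 1\right) = \left(v + O v\right) \left(-1 + O\right) = \left(-1 + O\right) \left(v + O v\right)$)
$\frac{k{\left(X{\left(p,5 \right)} - 126 \right)}}{\left(-98413\right) \frac{1}{-38847}} = \frac{90 - \left(126 - 5 \left(-1 + 5^{2}\right)\right)}{\left(-98413\right) \frac{1}{-38847}} = \frac{90 - \left(126 - 5 \left(-1 + 25\right)\right)}{\left(-98413\right) \left(- \frac{1}{38847}\right)} = \frac{90 + \left(5 \cdot 24 - 126\right)}{\frac{98413}{38847}} = \left(90 + \left(120 - 126\right)\right) \frac{38847}{98413} = \left(90 - 6\right) \frac{38847}{98413} = 84 \cdot \frac{38847}{98413} = \frac{466164}{14059}$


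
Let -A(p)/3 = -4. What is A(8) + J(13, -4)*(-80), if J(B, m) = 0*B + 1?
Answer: -68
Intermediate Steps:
A(p) = 12 (A(p) = -3*(-4) = 12)
J(B, m) = 1 (J(B, m) = 0 + 1 = 1)
A(8) + J(13, -4)*(-80) = 12 + 1*(-80) = 12 - 80 = -68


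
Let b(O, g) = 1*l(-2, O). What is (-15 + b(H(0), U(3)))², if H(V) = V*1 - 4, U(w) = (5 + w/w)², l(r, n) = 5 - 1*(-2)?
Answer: 64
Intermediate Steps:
l(r, n) = 7 (l(r, n) = 5 + 2 = 7)
U(w) = 36 (U(w) = (5 + 1)² = 6² = 36)
H(V) = -4 + V (H(V) = V - 4 = -4 + V)
b(O, g) = 7 (b(O, g) = 1*7 = 7)
(-15 + b(H(0), U(3)))² = (-15 + 7)² = (-8)² = 64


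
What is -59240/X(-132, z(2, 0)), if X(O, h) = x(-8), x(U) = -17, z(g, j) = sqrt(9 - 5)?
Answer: 59240/17 ≈ 3484.7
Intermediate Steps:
z(g, j) = 2 (z(g, j) = sqrt(4) = 2)
X(O, h) = -17
-59240/X(-132, z(2, 0)) = -59240/(-17) = -59240*(-1/17) = 59240/17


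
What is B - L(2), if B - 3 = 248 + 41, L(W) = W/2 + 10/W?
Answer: 286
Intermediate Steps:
L(W) = W/2 + 10/W (L(W) = W*(½) + 10/W = W/2 + 10/W)
B = 292 (B = 3 + (248 + 41) = 3 + 289 = 292)
B - L(2) = 292 - ((½)*2 + 10/2) = 292 - (1 + 10*(½)) = 292 - (1 + 5) = 292 - 1*6 = 292 - 6 = 286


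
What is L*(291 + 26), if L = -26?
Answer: -8242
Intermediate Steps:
L*(291 + 26) = -26*(291 + 26) = -26*317 = -8242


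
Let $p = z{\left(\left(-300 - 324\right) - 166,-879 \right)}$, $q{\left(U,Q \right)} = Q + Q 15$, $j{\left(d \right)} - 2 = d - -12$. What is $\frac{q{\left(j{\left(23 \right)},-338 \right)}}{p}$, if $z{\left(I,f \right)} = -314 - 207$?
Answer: $\frac{5408}{521} \approx 10.38$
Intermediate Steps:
$j{\left(d \right)} = 14 + d$ ($j{\left(d \right)} = 2 + \left(d - -12\right) = 2 + \left(d + 12\right) = 2 + \left(12 + d\right) = 14 + d$)
$z{\left(I,f \right)} = -521$
$q{\left(U,Q \right)} = 16 Q$ ($q{\left(U,Q \right)} = Q + 15 Q = 16 Q$)
$p = -521$
$\frac{q{\left(j{\left(23 \right)},-338 \right)}}{p} = \frac{16 \left(-338\right)}{-521} = \left(-5408\right) \left(- \frac{1}{521}\right) = \frac{5408}{521}$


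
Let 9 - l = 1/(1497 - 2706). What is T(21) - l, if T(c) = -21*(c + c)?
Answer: -1077220/1209 ≈ -891.00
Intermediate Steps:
T(c) = -42*c
l = 10882/1209 (l = 9 - 1/(1497 - 2706) = 9 - 1/(-1209) = 9 - 1*(-1/1209) = 9 + 1/1209 = 10882/1209 ≈ 9.0008)
T(21) - l = -42*21 - 1*10882/1209 = -882 - 10882/1209 = -1077220/1209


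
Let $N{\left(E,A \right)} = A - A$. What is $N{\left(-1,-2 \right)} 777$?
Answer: $0$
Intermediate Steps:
$N{\left(E,A \right)} = 0$
$N{\left(-1,-2 \right)} 777 = 0 \cdot 777 = 0$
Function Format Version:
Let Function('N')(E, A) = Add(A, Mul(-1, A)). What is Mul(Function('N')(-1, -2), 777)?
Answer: 0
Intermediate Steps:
Function('N')(E, A) = 0
Mul(Function('N')(-1, -2), 777) = Mul(0, 777) = 0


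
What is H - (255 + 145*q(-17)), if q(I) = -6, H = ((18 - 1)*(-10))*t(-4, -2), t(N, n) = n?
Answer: 955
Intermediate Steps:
H = 340 (H = ((18 - 1)*(-10))*(-2) = (17*(-10))*(-2) = -170*(-2) = 340)
H - (255 + 145*q(-17)) = 340 - (255 + 145*(-6)) = 340 - (255 - 870) = 340 - 1*(-615) = 340 + 615 = 955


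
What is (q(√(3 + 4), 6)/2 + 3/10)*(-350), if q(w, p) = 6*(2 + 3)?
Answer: -5355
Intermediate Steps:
q(w, p) = 30 (q(w, p) = 6*5 = 30)
(q(√(3 + 4), 6)/2 + 3/10)*(-350) = (30/2 + 3/10)*(-350) = (30*(½) + 3*(⅒))*(-350) = (15 + 3/10)*(-350) = (153/10)*(-350) = -5355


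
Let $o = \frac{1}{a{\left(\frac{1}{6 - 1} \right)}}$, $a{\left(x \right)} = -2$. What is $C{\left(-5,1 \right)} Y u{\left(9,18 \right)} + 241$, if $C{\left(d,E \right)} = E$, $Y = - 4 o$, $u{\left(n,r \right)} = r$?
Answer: $277$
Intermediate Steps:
$o = - \frac{1}{2}$ ($o = \frac{1}{-2} = - \frac{1}{2} \approx -0.5$)
$Y = 2$ ($Y = \left(-4\right) \left(- \frac{1}{2}\right) = 2$)
$C{\left(-5,1 \right)} Y u{\left(9,18 \right)} + 241 = 1 \cdot 2 \cdot 18 + 241 = 2 \cdot 18 + 241 = 36 + 241 = 277$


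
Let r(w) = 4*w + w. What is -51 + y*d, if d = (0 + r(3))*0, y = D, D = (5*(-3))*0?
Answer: -51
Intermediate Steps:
r(w) = 5*w
D = 0 (D = -15*0 = 0)
y = 0
d = 0 (d = (0 + 5*3)*0 = (0 + 15)*0 = 15*0 = 0)
-51 + y*d = -51 + 0*0 = -51 + 0 = -51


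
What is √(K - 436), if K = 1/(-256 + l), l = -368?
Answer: I*√10610535/156 ≈ 20.881*I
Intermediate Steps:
K = -1/624 (K = 1/(-256 - 368) = 1/(-624) = -1/624 ≈ -0.0016026)
√(K - 436) = √(-1/624 - 436) = √(-272065/624) = I*√10610535/156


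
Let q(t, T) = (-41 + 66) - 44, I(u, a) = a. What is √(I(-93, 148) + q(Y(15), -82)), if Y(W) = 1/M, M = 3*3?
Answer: √129 ≈ 11.358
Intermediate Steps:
M = 9
Y(W) = ⅑ (Y(W) = 1/9 = ⅑)
q(t, T) = -19 (q(t, T) = 25 - 44 = -19)
√(I(-93, 148) + q(Y(15), -82)) = √(148 - 19) = √129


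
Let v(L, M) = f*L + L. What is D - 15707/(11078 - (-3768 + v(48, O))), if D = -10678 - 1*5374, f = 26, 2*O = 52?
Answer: -217520307/13550 ≈ -16053.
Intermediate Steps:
O = 26 (O = (1/2)*52 = 26)
v(L, M) = 27*L (v(L, M) = 26*L + L = 27*L)
D = -16052 (D = -10678 - 5374 = -16052)
D - 15707/(11078 - (-3768 + v(48, O))) = -16052 - 15707/(11078 - (-3768 + 27*48)) = -16052 - 15707/(11078 - (-3768 + 1296)) = -16052 - 15707/(11078 - 1*(-2472)) = -16052 - 15707/(11078 + 2472) = -16052 - 15707/13550 = -217520307/13550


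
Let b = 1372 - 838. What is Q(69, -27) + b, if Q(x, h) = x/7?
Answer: 3807/7 ≈ 543.86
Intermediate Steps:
Q(x, h) = x/7 (Q(x, h) = x*(1/7) = x/7)
b = 534
Q(69, -27) + b = (1/7)*69 + 534 = 69/7 + 534 = 3807/7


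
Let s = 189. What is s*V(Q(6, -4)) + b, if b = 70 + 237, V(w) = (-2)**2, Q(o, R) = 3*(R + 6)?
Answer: 1063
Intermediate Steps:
Q(o, R) = 18 + 3*R (Q(o, R) = 3*(6 + R) = 18 + 3*R)
V(w) = 4
b = 307
s*V(Q(6, -4)) + b = 189*4 + 307 = 756 + 307 = 1063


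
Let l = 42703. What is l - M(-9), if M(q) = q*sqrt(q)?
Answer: 42703 + 27*I ≈ 42703.0 + 27.0*I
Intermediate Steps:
M(q) = q**(3/2)
l - M(-9) = 42703 - (-9)**(3/2) = 42703 - (-27)*I = 42703 + 27*I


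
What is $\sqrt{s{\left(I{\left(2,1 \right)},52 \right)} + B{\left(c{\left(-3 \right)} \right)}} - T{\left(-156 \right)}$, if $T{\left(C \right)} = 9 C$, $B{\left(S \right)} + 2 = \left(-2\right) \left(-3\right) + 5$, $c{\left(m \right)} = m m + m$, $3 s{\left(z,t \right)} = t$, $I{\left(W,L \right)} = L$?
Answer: $1404 + \frac{\sqrt{237}}{3} \approx 1409.1$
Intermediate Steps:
$s{\left(z,t \right)} = \frac{t}{3}$
$c{\left(m \right)} = m + m^{2}$ ($c{\left(m \right)} = m^{2} + m = m + m^{2}$)
$B{\left(S \right)} = 9$ ($B{\left(S \right)} = -2 + \left(\left(-2\right) \left(-3\right) + 5\right) = -2 + \left(6 + 5\right) = -2 + 11 = 9$)
$\sqrt{s{\left(I{\left(2,1 \right)},52 \right)} + B{\left(c{\left(-3 \right)} \right)}} - T{\left(-156 \right)} = \sqrt{\frac{1}{3} \cdot 52 + 9} - 9 \left(-156\right) = \sqrt{\frac{52}{3} + 9} - -1404 = \sqrt{\frac{79}{3}} + 1404 = \frac{\sqrt{237}}{3} + 1404 = 1404 + \frac{\sqrt{237}}{3}$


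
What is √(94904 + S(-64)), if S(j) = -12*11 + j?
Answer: 2*√23677 ≈ 307.75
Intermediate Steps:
S(j) = -132 + j
√(94904 + S(-64)) = √(94904 + (-132 - 64)) = √(94904 - 196) = √94708 = 2*√23677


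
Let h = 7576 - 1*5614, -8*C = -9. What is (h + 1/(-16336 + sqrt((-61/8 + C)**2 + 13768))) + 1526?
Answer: 3723106283040/1067404343 - 2*sqrt(55241)/1067404343 ≈ 3488.0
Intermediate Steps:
C = 9/8 (C = -1/8*(-9) = 9/8 ≈ 1.1250)
h = 1962 (h = 7576 - 5614 = 1962)
(h + 1/(-16336 + sqrt((-61/8 + C)**2 + 13768))) + 1526 = (1962 + 1/(-16336 + sqrt((-61/8 + 9/8)**2 + 13768))) + 1526 = (1962 + 1/(-16336 + sqrt((-13/2)**2 + 13768))) + 1526 = (1962 + 1/(-16336 + sqrt(169/4 + 13768))) + 1526 = (1962 + 1/(-16336 + sqrt(55241/4))) + 1526 = (1962 + 1/(-16336 + sqrt(55241)/2)) + 1526 = 3488 + 1/(-16336 + sqrt(55241)/2)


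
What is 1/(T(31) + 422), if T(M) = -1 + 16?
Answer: 1/437 ≈ 0.0022883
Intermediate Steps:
T(M) = 15
1/(T(31) + 422) = 1/(15 + 422) = 1/437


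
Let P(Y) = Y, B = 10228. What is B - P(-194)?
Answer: 10422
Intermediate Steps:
B - P(-194) = 10228 - 1*(-194) = 10228 + 194 = 10422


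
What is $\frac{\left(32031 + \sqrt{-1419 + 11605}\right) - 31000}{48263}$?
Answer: $\frac{1031}{48263} + \frac{\sqrt{10186}}{48263} \approx 0.023453$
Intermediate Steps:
$\frac{\left(32031 + \sqrt{-1419 + 11605}\right) - 31000}{48263} = \left(\left(32031 + \sqrt{10186}\right) - 31000\right) \frac{1}{48263} = \left(1031 + \sqrt{10186}\right) \frac{1}{48263} = \frac{1031}{48263} + \frac{\sqrt{10186}}{48263}$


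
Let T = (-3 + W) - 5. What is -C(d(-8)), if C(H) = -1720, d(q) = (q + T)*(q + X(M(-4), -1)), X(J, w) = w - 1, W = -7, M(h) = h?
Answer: 1720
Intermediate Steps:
X(J, w) = -1 + w
T = -15 (T = (-3 - 7) - 5 = -10 - 5 = -15)
d(q) = (-15 + q)*(-2 + q) (d(q) = (q - 15)*(q + (-1 - 1)) = (-15 + q)*(q - 2) = (-15 + q)*(-2 + q))
-C(d(-8)) = -1*(-1720) = 1720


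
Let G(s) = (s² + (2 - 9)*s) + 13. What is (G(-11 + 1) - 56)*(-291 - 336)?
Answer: -79629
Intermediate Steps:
G(s) = 13 + s² - 7*s (G(s) = (s² - 7*s) + 13 = 13 + s² - 7*s)
(G(-11 + 1) - 56)*(-291 - 336) = ((13 + (-11 + 1)² - 7*(-11 + 1)) - 56)*(-291 - 336) = ((13 + (-10)² - 7*(-10)) - 56)*(-627) = ((13 + 100 + 70) - 56)*(-627) = (183 - 56)*(-627) = 127*(-627) = -79629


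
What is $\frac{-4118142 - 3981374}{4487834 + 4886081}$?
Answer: $- \frac{8099516}{9373915} \approx -0.86405$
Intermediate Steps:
$\frac{-4118142 - 3981374}{4487834 + 4886081} = - \frac{8099516}{9373915}$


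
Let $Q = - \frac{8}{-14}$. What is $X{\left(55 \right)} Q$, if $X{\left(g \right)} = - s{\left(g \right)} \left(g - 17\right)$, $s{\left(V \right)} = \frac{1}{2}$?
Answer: $- \frac{76}{7} \approx -10.857$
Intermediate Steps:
$s{\left(V \right)} = \frac{1}{2}$
$Q = \frac{4}{7}$ ($Q = \left(-8\right) \left(- \frac{1}{14}\right) = \frac{4}{7} \approx 0.57143$)
$X{\left(g \right)} = \frac{17}{2} - \frac{g}{2}$ ($X{\left(g \right)} = \left(-1\right) \frac{1}{2} \left(g - 17\right) = - \frac{-17 + g}{2} = \frac{17}{2} - \frac{g}{2}$)
$X{\left(55 \right)} Q = \left(\frac{17}{2} - \frac{55}{2}\right) \frac{4}{7} = \left(-19\right) \frac{4}{7} = - \frac{76}{7}$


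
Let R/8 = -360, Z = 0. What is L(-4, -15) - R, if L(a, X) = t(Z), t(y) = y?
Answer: 2880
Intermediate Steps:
L(a, X) = 0
R = -2880 (R = 8*(-360) = -2880)
L(-4, -15) - R = 0 - 1*(-2880) = 0 + 2880 = 2880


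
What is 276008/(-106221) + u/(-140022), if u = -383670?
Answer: 39011461/275431053 ≈ 0.14164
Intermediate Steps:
276008/(-106221) + u/(-140022) = 276008/(-106221) - 383670/(-140022) = 276008*(-1/106221) - 383670*(-1/140022) = -276008/106221 + 7105/2593 = 39011461/275431053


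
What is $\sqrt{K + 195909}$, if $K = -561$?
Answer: $2 \sqrt{48837} \approx 441.98$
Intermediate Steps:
$\sqrt{K + 195909} = \sqrt{-561 + 195909} = \sqrt{195348} = 2 \sqrt{48837}$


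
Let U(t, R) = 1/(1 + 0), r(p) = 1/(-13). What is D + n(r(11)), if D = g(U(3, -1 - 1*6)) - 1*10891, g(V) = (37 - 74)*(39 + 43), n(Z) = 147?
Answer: -13778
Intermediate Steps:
r(p) = -1/13 (r(p) = 1*(-1/13) = -1/13)
U(t, R) = 1 (U(t, R) = 1/1 = 1)
g(V) = -3034 (g(V) = -37*82 = -3034)
D = -13925 (D = -3034 - 1*10891 = -3034 - 10891 = -13925)
D + n(r(11)) = -13925 + 147 = -13778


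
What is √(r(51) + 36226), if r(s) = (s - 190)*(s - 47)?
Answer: √35670 ≈ 188.86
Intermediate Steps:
r(s) = (-190 + s)*(-47 + s)
√(r(51) + 36226) = √((8930 + 51² - 237*51) + 36226) = √((8930 + 2601 - 12087) + 36226) = √(-556 + 36226) = √35670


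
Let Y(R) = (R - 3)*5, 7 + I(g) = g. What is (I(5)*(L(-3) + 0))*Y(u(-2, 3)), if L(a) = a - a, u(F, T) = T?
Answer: 0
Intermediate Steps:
L(a) = 0
I(g) = -7 + g
Y(R) = -15 + 5*R (Y(R) = (-3 + R)*5 = -15 + 5*R)
(I(5)*(L(-3) + 0))*Y(u(-2, 3)) = ((-7 + 5)*(0 + 0))*(-15 + 5*3) = (-2*0)*(-15 + 15) = 0*0 = 0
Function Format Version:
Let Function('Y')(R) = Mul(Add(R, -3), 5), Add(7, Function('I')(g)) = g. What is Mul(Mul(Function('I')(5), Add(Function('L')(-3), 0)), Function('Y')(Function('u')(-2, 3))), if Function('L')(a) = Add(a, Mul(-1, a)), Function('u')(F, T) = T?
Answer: 0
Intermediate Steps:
Function('L')(a) = 0
Function('I')(g) = Add(-7, g)
Function('Y')(R) = Add(-15, Mul(5, R)) (Function('Y')(R) = Mul(Add(-3, R), 5) = Add(-15, Mul(5, R)))
Mul(Mul(Function('I')(5), Add(Function('L')(-3), 0)), Function('Y')(Function('u')(-2, 3))) = Mul(Mul(Add(-7, 5), Add(0, 0)), Add(-15, Mul(5, 3))) = Mul(Mul(-2, 0), Add(-15, 15)) = Mul(0, 0) = 0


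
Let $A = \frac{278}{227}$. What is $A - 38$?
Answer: $- \frac{8348}{227} \approx -36.775$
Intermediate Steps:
$A = \frac{278}{227}$ ($A = 278 \cdot \frac{1}{227} = \frac{278}{227} \approx 1.2247$)
$A - 38 = \frac{278}{227} - 38 = - \frac{8348}{227}$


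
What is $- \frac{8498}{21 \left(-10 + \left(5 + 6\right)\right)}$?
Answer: $- \frac{1214}{3} \approx -404.67$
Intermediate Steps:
$- \frac{8498}{21 \left(-10 + \left(5 + 6\right)\right)} = - \frac{8498}{21 \left(-10 + 11\right)} = - \frac{8498}{21 \cdot 1} = - \frac{8498}{21} = \left(-8498\right) \frac{1}{21} = - \frac{1214}{3}$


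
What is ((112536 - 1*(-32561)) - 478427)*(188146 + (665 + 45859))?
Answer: -78222551100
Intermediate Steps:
((112536 - 1*(-32561)) - 478427)*(188146 + (665 + 45859)) = ((112536 + 32561) - 478427)*(188146 + 46524) = (145097 - 478427)*234670 = -333330*234670 = -78222551100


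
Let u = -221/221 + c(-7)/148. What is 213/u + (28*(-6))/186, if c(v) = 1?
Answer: -327120/1519 ≈ -215.35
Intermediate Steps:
u = -147/148 (u = -221/221 + 1/148 = -221*1/221 + 1*(1/148) = -1 + 1/148 = -147/148 ≈ -0.99324)
213/u + (28*(-6))/186 = 213/(-147/148) + (28*(-6))/186 = 213*(-148/147) - 168*1/186 = -10508/49 - 28/31 = -327120/1519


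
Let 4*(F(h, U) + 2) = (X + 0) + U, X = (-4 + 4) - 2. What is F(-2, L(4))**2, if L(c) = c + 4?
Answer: 1/4 ≈ 0.25000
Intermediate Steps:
L(c) = 4 + c
X = -2 (X = 0 - 2 = -2)
F(h, U) = -5/2 + U/4 (F(h, U) = -2 + ((-2 + 0) + U)/4 = -2 + (-2 + U)/4 = -2 + (-1/2 + U/4) = -5/2 + U/4)
F(-2, L(4))**2 = (-5/2 + (4 + 4)/4)**2 = (-5/2 + (1/4)*8)**2 = (-5/2 + 2)**2 = (-1/2)**2 = 1/4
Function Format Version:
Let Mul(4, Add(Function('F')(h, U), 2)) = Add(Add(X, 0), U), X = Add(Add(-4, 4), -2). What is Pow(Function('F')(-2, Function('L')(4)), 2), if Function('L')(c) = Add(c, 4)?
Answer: Rational(1, 4) ≈ 0.25000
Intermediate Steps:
Function('L')(c) = Add(4, c)
X = -2 (X = Add(0, -2) = -2)
Function('F')(h, U) = Add(Rational(-5, 2), Mul(Rational(1, 4), U)) (Function('F')(h, U) = Add(-2, Mul(Rational(1, 4), Add(Add(-2, 0), U))) = Add(-2, Mul(Rational(1, 4), Add(-2, U))) = Add(-2, Add(Rational(-1, 2), Mul(Rational(1, 4), U))) = Add(Rational(-5, 2), Mul(Rational(1, 4), U)))
Pow(Function('F')(-2, Function('L')(4)), 2) = Pow(Add(Rational(-5, 2), Mul(Rational(1, 4), Add(4, 4))), 2) = Pow(Add(Rational(-5, 2), Mul(Rational(1, 4), 8)), 2) = Pow(Add(Rational(-5, 2), 2), 2) = Pow(Rational(-1, 2), 2) = Rational(1, 4)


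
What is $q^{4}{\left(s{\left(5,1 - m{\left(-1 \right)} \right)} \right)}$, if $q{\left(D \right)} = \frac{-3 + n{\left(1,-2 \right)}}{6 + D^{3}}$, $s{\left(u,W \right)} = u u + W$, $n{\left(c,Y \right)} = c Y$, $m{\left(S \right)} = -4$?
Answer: $\frac{625}{531913549487329296} \approx 1.175 \cdot 10^{-15}$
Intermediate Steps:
$n{\left(c,Y \right)} = Y c$
$s{\left(u,W \right)} = W + u^{2}$ ($s{\left(u,W \right)} = u^{2} + W = W + u^{2}$)
$q{\left(D \right)} = - \frac{5}{6 + D^{3}}$ ($q{\left(D \right)} = \frac{-3 - 2}{6 + D^{3}} = - \frac{5}{6 + D^{3}}$)
$q^{4}{\left(s{\left(5,1 - m{\left(-1 \right)} \right)} \right)} = \left(- \frac{5}{6 + \left(\left(1 - -4\right) + 5^{2}\right)^{3}}\right)^{4} = \left(- \frac{5}{6 + \left(\left(1 + 4\right) + 25\right)^{3}}\right)^{4} = \left(- \frac{5}{6 + \left(5 + 25\right)^{3}}\right)^{4} = \left(- \frac{5}{6 + 30^{3}}\right)^{4} = \left(- \frac{5}{6 + 27000}\right)^{4} = \left(- \frac{5}{27006}\right)^{4} = \frac{625}{531913549487329296}$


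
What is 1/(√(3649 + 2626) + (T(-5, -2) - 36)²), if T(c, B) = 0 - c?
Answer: 961/917246 - 5*√251/917246 ≈ 0.00096134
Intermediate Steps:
T(c, B) = -c
1/(√(3649 + 2626) + (T(-5, -2) - 36)²) = 1/(√(3649 + 2626) + (-1*(-5) - 36)²) = 1/(√6275 + (5 - 36)²) = 1/(5*√251 + (-31)²) = 1/(5*√251 + 961) = 1/(961 + 5*√251)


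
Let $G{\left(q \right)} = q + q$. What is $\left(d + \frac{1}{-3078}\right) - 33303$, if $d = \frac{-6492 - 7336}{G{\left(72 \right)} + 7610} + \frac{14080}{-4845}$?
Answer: $- \frac{6757061140307}{202867902} \approx -33308.0$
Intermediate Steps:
$G{\left(q \right)} = 2 q$
$d = - \frac{17617298}{3756813}$ ($d = \frac{-6492 - 7336}{2 \cdot 72 + 7610} + \frac{14080}{-4845} = \frac{-6492 - 7336}{144 + 7610} + 14080 \left(- \frac{1}{4845}\right) = - \frac{13828}{7754} - \frac{2816}{969} = \left(-13828\right) \frac{1}{7754} - \frac{2816}{969} = - \frac{6914}{3877} - \frac{2816}{969} = - \frac{17617298}{3756813} \approx -4.6894$)
$\left(d + \frac{1}{-3078}\right) - 33303 = \left(- \frac{17617298}{3756813} + \frac{1}{-3078}\right) - 33303 = \left(- \frac{17617298}{3756813} - \frac{1}{3078}\right) - 33303 = - \frac{951400001}{202867902} - 33303 = - \frac{6757061140307}{202867902}$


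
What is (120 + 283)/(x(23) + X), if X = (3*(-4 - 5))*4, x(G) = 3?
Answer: -403/105 ≈ -3.8381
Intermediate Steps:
X = -108 (X = (3*(-9))*4 = -27*4 = -108)
(120 + 283)/(x(23) + X) = (120 + 283)/(3 - 108) = 403/(-105) = 403*(-1/105) = -403/105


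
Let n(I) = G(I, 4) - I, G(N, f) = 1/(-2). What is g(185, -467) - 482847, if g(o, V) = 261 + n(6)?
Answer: -965185/2 ≈ -4.8259e+5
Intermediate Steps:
G(N, f) = -½ (G(N, f) = 1*(-½) = -½)
n(I) = -½ - I
g(o, V) = 509/2 (g(o, V) = 261 + (-½ - 1*6) = 261 + (-½ - 6) = 261 - 13/2 = 509/2)
g(185, -467) - 482847 = 509/2 - 482847 = -965185/2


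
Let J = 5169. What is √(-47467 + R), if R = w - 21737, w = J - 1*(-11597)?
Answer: I*√52438 ≈ 228.99*I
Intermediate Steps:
w = 16766 (w = 5169 - 1*(-11597) = 5169 + 11597 = 16766)
R = -4971 (R = 16766 - 21737 = -4971)
√(-47467 + R) = √(-47467 - 4971) = √(-52438) = I*√52438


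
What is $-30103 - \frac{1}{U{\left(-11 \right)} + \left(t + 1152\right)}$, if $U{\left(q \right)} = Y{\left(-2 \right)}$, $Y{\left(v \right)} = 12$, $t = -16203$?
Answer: $- \frac{452719016}{15039} \approx -30103.0$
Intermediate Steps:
$U{\left(q \right)} = 12$
$-30103 - \frac{1}{U{\left(-11 \right)} + \left(t + 1152\right)} = -30103 - \frac{1}{12 + \left(-16203 + 1152\right)} = -30103 - \frac{1}{12 - 15051} = -30103 - \frac{1}{-15039} = -30103 - - \frac{1}{15039} = -30103 + \frac{1}{15039} = - \frac{452719016}{15039}$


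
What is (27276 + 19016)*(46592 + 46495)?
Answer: 4309183404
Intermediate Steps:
(27276 + 19016)*(46592 + 46495) = 46292*93087 = 4309183404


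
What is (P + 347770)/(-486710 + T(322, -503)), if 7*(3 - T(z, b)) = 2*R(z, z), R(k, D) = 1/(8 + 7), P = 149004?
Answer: -52161270/51104237 ≈ -1.0207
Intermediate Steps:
R(k, D) = 1/15
T(z, b) = 313/105 (T(z, b) = 3 - 2/(7*15) = 3 - ⅐*2/15 = 3 - 2/105 = 313/105)
(P + 347770)/(-486710 + T(322, -503)) = (149004 + 347770)/(-486710 + 313/105) = 496774/(-51104237/105) = 496774*(-105/51104237) = -52161270/51104237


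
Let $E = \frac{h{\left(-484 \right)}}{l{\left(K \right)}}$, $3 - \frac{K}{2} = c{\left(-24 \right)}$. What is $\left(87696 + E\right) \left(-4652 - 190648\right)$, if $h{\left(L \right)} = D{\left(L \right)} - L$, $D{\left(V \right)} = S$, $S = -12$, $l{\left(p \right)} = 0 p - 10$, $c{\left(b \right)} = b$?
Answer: $-17117810640$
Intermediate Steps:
$K = 54$ ($K = 6 - -48 = 6 + 48 = 54$)
$l{\left(p \right)} = -10$ ($l{\left(p \right)} = 0 - 10 = -10$)
$D{\left(V \right)} = -12$
$h{\left(L \right)} = -12 - L$
$E = - \frac{236}{5}$ ($E = \frac{-12 - -484}{-10} = \left(-12 + 484\right) \left(- \frac{1}{10}\right) = 472 \left(- \frac{1}{10}\right) = - \frac{236}{5} \approx -47.2$)
$\left(87696 + E\right) \left(-4652 - 190648\right) = \left(87696 - \frac{236}{5}\right) \left(-4652 - 190648\right) = \frac{438244}{5} \left(-195300\right) = -17117810640$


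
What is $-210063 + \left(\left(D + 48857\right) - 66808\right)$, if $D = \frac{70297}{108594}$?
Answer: $- \frac{24760882019}{108594} \approx -2.2801 \cdot 10^{5}$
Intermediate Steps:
$D = \frac{70297}{108594}$ ($D = 70297 \cdot \frac{1}{108594} = \frac{70297}{108594} \approx 0.64734$)
$-210063 + \left(\left(D + 48857\right) - 66808\right) = -210063 + \left(\left(\frac{70297}{108594} + 48857\right) - 66808\right) = -210063 + \left(\frac{5305647355}{108594} - 66808\right) = -210063 - \frac{1949300597}{108594} = - \frac{24760882019}{108594}$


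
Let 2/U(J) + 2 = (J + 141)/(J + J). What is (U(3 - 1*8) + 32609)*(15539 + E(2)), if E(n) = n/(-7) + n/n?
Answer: 19762569484/39 ≈ 5.0673e+8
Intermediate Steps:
E(n) = 1 - n/7 (E(n) = n*(-⅐) + 1 = -n/7 + 1 = 1 - n/7)
U(J) = 2/(-2 + (141 + J)/(2*J)) (U(J) = 2/(-2 + (J + 141)/(J + J)) = 2/(-2 + (141 + J)/((2*J))) = 2/(-2 + (141 + J)*(1/(2*J))) = 2/(-2 + (141 + J)/(2*J)))
(U(3 - 1*8) + 32609)*(15539 + E(2)) = (-4*(3 - 1*8)/(-141 + 3*(3 - 1*8)) + 32609)*(15539 + (1 - ⅐*2)) = (-4*(3 - 8)/(-141 + 3*(3 - 8)) + 32609)*(15539 + (1 - 2/7)) = (-4*(-5)/(-141 + 3*(-5)) + 32609)*(15539 + 5/7) = (-4*(-5)/(-141 - 15) + 32609)*(108778/7) = (-4*(-5)/(-156) + 32609)*(108778/7) = (-4*(-5)*(-1/156) + 32609)*(108778/7) = (-5/39 + 32609)*(108778/7) = (1271746/39)*(108778/7) = 19762569484/39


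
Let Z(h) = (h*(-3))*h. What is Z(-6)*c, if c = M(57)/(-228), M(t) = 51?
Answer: 459/19 ≈ 24.158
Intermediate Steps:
Z(h) = -3*h² (Z(h) = (-3*h)*h = -3*h²)
c = -17/76 (c = 51/(-228) = 51*(-1/228) = -17/76 ≈ -0.22368)
Z(-6)*c = -3*(-6)²*(-17/76) = -3*36*(-17/76) = -108*(-17/76) = 459/19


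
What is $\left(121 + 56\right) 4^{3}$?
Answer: $11328$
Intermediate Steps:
$\left(121 + 56\right) 4^{3} = 177 \cdot 64 = 11328$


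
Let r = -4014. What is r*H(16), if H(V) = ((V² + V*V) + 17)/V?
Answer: -1061703/8 ≈ -1.3271e+5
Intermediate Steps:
H(V) = (17 + 2*V²)/V (H(V) = ((V² + V²) + 17)/V = (2*V² + 17)/V = (17 + 2*V²)/V)
r*H(16) = -4014*(2*16 + 17/16) = -4014*(32 + 17*(1/16)) = -4014*(32 + 17/16) = -4014*529/16 = -1061703/8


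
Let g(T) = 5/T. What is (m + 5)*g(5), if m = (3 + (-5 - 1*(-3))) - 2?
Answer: 4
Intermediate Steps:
m = -1 (m = (3 + (-5 + 3)) - 2 = (3 - 2) - 2 = 1 - 2 = -1)
(m + 5)*g(5) = (-1 + 5)*(5/5) = 4*(5*(⅕)) = 4*1 = 4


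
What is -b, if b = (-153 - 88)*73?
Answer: 17593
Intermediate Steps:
b = -17593 (b = -241*73 = -17593)
-b = -1*(-17593) = 17593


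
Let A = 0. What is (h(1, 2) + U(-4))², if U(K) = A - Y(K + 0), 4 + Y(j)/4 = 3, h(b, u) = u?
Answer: 36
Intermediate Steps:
Y(j) = -4 (Y(j) = -16 + 4*3 = -16 + 12 = -4)
U(K) = 4 (U(K) = 0 - 1*(-4) = 0 + 4 = 4)
(h(1, 2) + U(-4))² = (2 + 4)² = 6² = 36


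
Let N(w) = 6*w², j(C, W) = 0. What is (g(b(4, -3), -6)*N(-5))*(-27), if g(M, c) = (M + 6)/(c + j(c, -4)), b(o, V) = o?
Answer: 6750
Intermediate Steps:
g(M, c) = (6 + M)/c (g(M, c) = (M + 6)/(c + 0) = (6 + M)/c)
(g(b(4, -3), -6)*N(-5))*(-27) = (((6 + 4)/(-6))*(6*(-5)²))*(-27) = ((-⅙*10)*(6*25))*(-27) = -5/3*150*(-27) = -250*(-27) = 6750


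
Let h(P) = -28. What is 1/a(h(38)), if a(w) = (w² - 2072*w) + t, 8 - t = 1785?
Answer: 1/57023 ≈ 1.7537e-5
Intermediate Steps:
t = -1777 (t = 8 - 1*1785 = 8 - 1785 = -1777)
a(w) = -1777 + w² - 2072*w (a(w) = (w² - 2072*w) - 1777 = -1777 + w² - 2072*w)
1/a(h(38)) = 1/(-1777 + (-28)² - 2072*(-28)) = 1/(-1777 + 784 + 58016) = 1/57023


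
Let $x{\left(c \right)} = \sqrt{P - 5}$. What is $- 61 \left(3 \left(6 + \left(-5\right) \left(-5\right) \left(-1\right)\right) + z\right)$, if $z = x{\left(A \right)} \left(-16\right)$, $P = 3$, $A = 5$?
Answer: $3477 + 976 i \sqrt{2} \approx 3477.0 + 1380.3 i$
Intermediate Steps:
$x{\left(c \right)} = i \sqrt{2}$ ($x{\left(c \right)} = \sqrt{3 - 5} = \sqrt{-2} = i \sqrt{2}$)
$z = - 16 i \sqrt{2}$ ($z = i \sqrt{2} \left(-16\right) = - 16 i \sqrt{2} \approx - 22.627 i$)
$- 61 \left(3 \left(6 + \left(-5\right) \left(-5\right) \left(-1\right)\right) + z\right) = - 61 \left(3 \left(6 + \left(-5\right) \left(-5\right) \left(-1\right)\right) - 16 i \sqrt{2}\right) = - 61 \left(3 \left(6 + 25 \left(-1\right)\right) - 16 i \sqrt{2}\right) = - 61 \left(3 \left(6 - 25\right) - 16 i \sqrt{2}\right) = - 61 \left(3 \left(-19\right) - 16 i \sqrt{2}\right) = - 61 \left(-57 - 16 i \sqrt{2}\right) = 3477 + 976 i \sqrt{2}$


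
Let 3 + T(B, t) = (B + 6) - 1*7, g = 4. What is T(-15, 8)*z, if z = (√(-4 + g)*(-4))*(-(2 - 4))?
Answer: 0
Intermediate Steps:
T(B, t) = -4 + B (T(B, t) = -3 + ((B + 6) - 1*7) = -3 + ((6 + B) - 7) = -3 + (-1 + B) = -4 + B)
z = 0 (z = (√(-4 + 4)*(-4))*(-(2 - 4)) = (√0*(-4))*(-1*(-2)) = (0*(-4))*2 = 0*2 = 0)
T(-15, 8)*z = (-4 - 15)*0 = -19*0 = 0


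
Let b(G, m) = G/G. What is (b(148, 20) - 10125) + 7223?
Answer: -2901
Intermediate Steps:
b(G, m) = 1
(b(148, 20) - 10125) + 7223 = (1 - 10125) + 7223 = -10124 + 7223 = -2901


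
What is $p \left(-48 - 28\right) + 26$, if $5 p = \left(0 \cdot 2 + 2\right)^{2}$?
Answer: $- \frac{174}{5} \approx -34.8$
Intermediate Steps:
$p = \frac{4}{5}$ ($p = \frac{\left(0 \cdot 2 + 2\right)^{2}}{5} = \frac{\left(0 + 2\right)^{2}}{5} = \frac{2^{2}}{5} = \frac{1}{5} \cdot 4 = \frac{4}{5} \approx 0.8$)
$p \left(-48 - 28\right) + 26 = \frac{4 \left(-48 - 28\right)}{5} + 26 = \frac{4}{5} \left(-76\right) + 26 = - \frac{304}{5} + 26 = - \frac{174}{5}$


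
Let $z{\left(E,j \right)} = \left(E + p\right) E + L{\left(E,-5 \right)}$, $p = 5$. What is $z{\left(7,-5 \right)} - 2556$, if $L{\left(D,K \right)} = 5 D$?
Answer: $-2437$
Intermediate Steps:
$z{\left(E,j \right)} = 5 E + E \left(5 + E\right)$ ($z{\left(E,j \right)} = \left(E + 5\right) E + 5 E = \left(5 + E\right) E + 5 E = E \left(5 + E\right) + 5 E = 5 E + E \left(5 + E\right)$)
$z{\left(7,-5 \right)} - 2556 = 7 \left(10 + 7\right) - 2556 = 7 \cdot 17 - 2556 = 119 - 2556 = -2437$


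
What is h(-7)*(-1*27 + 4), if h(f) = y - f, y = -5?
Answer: -46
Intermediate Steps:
h(f) = -5 - f
h(-7)*(-1*27 + 4) = (-5 - 1*(-7))*(-1*27 + 4) = (-5 + 7)*(-27 + 4) = 2*(-23) = -46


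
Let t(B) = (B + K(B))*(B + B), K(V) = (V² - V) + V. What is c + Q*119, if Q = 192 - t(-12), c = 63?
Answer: 399903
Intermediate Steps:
K(V) = V²
t(B) = 2*B*(B + B²) (t(B) = (B + B²)*(B + B) = (B + B²)*(2*B) = 2*B*(B + B²))
Q = 3360 (Q = 192 - 2*(-12)²*(1 - 12) = 192 - 2*144*(-11) = 192 - 1*(-3168) = 192 + 3168 = 3360)
c + Q*119 = 63 + 3360*119 = 63 + 399840 = 399903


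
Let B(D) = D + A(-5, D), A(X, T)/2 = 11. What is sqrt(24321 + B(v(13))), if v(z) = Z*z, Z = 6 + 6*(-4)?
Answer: sqrt(24109) ≈ 155.27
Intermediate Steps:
A(X, T) = 22 (A(X, T) = 2*11 = 22)
Z = -18 (Z = 6 - 24 = -18)
v(z) = -18*z
B(D) = 22 + D (B(D) = D + 22 = 22 + D)
sqrt(24321 + B(v(13))) = sqrt(24321 + (22 - 18*13)) = sqrt(24321 + (22 - 234)) = sqrt(24321 - 212) = sqrt(24109)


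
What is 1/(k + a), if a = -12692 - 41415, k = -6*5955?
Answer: -1/89837 ≈ -1.1131e-5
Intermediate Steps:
k = -35730
a = -54107
1/(k + a) = 1/(-35730 - 54107) = 1/(-89837) = -1/89837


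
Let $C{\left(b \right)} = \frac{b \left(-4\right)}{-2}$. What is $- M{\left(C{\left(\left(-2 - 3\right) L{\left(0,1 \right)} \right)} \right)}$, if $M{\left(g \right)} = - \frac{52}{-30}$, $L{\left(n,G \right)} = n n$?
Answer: $- \frac{26}{15} \approx -1.7333$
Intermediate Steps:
$L{\left(n,G \right)} = n^{2}$
$C{\left(b \right)} = 2 b$ ($C{\left(b \right)} = - 4 b \left(- \frac{1}{2}\right) = 2 b$)
$M{\left(g \right)} = \frac{26}{15}$ ($M{\left(g \right)} = \left(-52\right) \left(- \frac{1}{30}\right) = \frac{26}{15}$)
$- M{\left(C{\left(\left(-2 - 3\right) L{\left(0,1 \right)} \right)} \right)} = \left(-1\right) \frac{26}{15} = - \frac{26}{15}$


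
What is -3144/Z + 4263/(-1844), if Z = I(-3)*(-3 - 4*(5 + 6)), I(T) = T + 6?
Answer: 1732151/86668 ≈ 19.986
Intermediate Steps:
I(T) = 6 + T
Z = -141 (Z = (6 - 3)*(-3 - 4*(5 + 6)) = 3*(-3 - 4*11) = 3*(-3 - 44) = 3*(-47) = -141)
-3144/Z + 4263/(-1844) = -3144/(-141) + 4263/(-1844) = -3144*(-1/141) + 4263*(-1/1844) = 1048/47 - 4263/1844 = 1732151/86668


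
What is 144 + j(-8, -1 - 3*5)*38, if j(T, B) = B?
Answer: -464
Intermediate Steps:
144 + j(-8, -1 - 3*5)*38 = 144 + (-1 - 3*5)*38 = 144 + (-1 - 15)*38 = 144 - 16*38 = 144 - 608 = -464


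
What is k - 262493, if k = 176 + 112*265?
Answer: -232637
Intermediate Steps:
k = 29856 (k = 176 + 29680 = 29856)
k - 262493 = 29856 - 262493 = -232637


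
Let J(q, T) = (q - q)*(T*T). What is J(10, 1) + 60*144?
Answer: 8640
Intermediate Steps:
J(q, T) = 0 (J(q, T) = 0*T² = 0)
J(10, 1) + 60*144 = 0 + 60*144 = 0 + 8640 = 8640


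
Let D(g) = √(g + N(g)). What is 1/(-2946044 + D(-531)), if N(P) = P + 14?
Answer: -736511/2169793812746 - I*√262/4339587625492 ≈ -3.3944e-7 - 3.7299e-12*I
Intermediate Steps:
N(P) = 14 + P
D(g) = √(14 + 2*g) (D(g) = √(g + (14 + g)) = √(14 + 2*g))
1/(-2946044 + D(-531)) = 1/(-2946044 + √(14 + 2*(-531))) = 1/(-2946044 + √(14 - 1062)) = 1/(-2946044 + √(-1048)) = 1/(-2946044 + 2*I*√262)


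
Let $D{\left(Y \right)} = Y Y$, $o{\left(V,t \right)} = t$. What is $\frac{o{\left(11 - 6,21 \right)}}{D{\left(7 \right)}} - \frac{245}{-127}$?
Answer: $\frac{2096}{889} \approx 2.3577$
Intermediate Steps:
$D{\left(Y \right)} = Y^{2}$
$\frac{o{\left(11 - 6,21 \right)}}{D{\left(7 \right)}} - \frac{245}{-127} = \frac{21}{7^{2}} - \frac{245}{-127} = \frac{21}{49} - - \frac{245}{127} = 21 \cdot \frac{1}{49} + \frac{245}{127} = \frac{3}{7} + \frac{245}{127} = \frac{2096}{889}$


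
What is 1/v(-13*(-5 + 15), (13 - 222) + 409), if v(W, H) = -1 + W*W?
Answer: 1/16899 ≈ 5.9175e-5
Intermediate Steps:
v(W, H) = -1 + W²
1/v(-13*(-5 + 15), (13 - 222) + 409) = 1/(-1 + (-13*(-5 + 15))²) = 1/(-1 + (-13*10)²) = 1/(-1 + (-130)²) = 1/(-1 + 16900) = 1/16899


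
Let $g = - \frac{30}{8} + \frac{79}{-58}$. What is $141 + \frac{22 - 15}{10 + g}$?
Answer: $\frac{11537}{81} \approx 142.43$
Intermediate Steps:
$g = - \frac{593}{116}$ ($g = \left(-30\right) \frac{1}{8} + 79 \left(- \frac{1}{58}\right) = - \frac{15}{4} - \frac{79}{58} = - \frac{593}{116} \approx -5.1121$)
$141 + \frac{22 - 15}{10 + g} = 141 + \frac{22 - 15}{10 - \frac{593}{116}} = 141 + \frac{22 - 15}{\frac{567}{116}} = 141 + \frac{116}{567} \cdot 7 = 141 + \frac{116}{81} = \frac{11537}{81}$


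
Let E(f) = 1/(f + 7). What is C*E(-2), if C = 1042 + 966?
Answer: 2008/5 ≈ 401.60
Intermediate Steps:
C = 2008
E(f) = 1/(7 + f)
C*E(-2) = 2008/(7 - 2) = 2008/5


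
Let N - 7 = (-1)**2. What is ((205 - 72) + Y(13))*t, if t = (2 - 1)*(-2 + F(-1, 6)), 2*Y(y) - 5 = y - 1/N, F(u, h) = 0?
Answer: -2271/8 ≈ -283.88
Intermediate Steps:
N = 8 (N = 7 + (-1)**2 = 7 + 1 = 8)
Y(y) = 39/16 + y/2 (Y(y) = 5/2 + (y - 1/8)/2 = 5/2 + (-1/8 + y)/2 = 5/2 + (-1/16 + y/2) = 39/16 + y/2)
t = -2 (t = (2 - 1)*(-2 + 0) = 1*(-2) = -2)
((205 - 72) + Y(13))*t = ((205 - 72) + (39/16 + (1/2)*13))*(-2) = (133 + (39/16 + 13/2))*(-2) = (133 + 143/16)*(-2) = (2271/16)*(-2) = -2271/8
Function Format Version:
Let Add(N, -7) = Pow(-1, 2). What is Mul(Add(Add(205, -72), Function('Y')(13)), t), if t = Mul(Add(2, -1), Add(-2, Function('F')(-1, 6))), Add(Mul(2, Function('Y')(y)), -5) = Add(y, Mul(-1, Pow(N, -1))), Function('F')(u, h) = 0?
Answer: Rational(-2271, 8) ≈ -283.88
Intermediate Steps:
N = 8 (N = Add(7, Pow(-1, 2)) = Add(7, 1) = 8)
Function('Y')(y) = Add(Rational(39, 16), Mul(Rational(1, 2), y)) (Function('Y')(y) = Add(Rational(5, 2), Mul(Rational(1, 2), Add(y, Mul(-1, Pow(8, -1))))) = Add(Rational(5, 2), Mul(Rational(1, 2), Add(y, Mul(-1, Rational(1, 8))))) = Add(Rational(5, 2), Mul(Rational(1, 2), Add(y, Rational(-1, 8)))) = Add(Rational(5, 2), Mul(Rational(1, 2), Add(Rational(-1, 8), y))) = Add(Rational(5, 2), Add(Rational(-1, 16), Mul(Rational(1, 2), y))) = Add(Rational(39, 16), Mul(Rational(1, 2), y)))
t = -2 (t = Mul(Add(2, -1), Add(-2, 0)) = Mul(1, -2) = -2)
Mul(Add(Add(205, -72), Function('Y')(13)), t) = Mul(Add(Add(205, -72), Add(Rational(39, 16), Mul(Rational(1, 2), 13))), -2) = Mul(Add(133, Add(Rational(39, 16), Rational(13, 2))), -2) = Mul(Add(133, Rational(143, 16)), -2) = Mul(Rational(2271, 16), -2) = Rational(-2271, 8)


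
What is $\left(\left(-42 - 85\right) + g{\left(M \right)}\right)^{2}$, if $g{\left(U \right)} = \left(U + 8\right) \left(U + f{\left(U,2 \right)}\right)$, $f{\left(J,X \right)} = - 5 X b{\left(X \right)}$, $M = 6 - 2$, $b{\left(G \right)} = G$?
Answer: $101761$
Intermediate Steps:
$M = 4$ ($M = 6 - 2 = 4$)
$f{\left(J,X \right)} = - 5 X^{2}$ ($f{\left(J,X \right)} = - 5 X X = - 5 X^{2}$)
$g{\left(U \right)} = \left(-20 + U\right) \left(8 + U\right)$ ($g{\left(U \right)} = \left(U + 8\right) \left(U - 5 \cdot 2^{2}\right) = \left(8 + U\right) \left(U - 20\right) = \left(8 + U\right) \left(-20 + U\right) = \left(-20 + U\right) \left(8 + U\right)$)
$\left(\left(-42 - 85\right) + g{\left(M \right)}\right)^{2} = \left(\left(-42 - 85\right) - \left(208 - 16\right)\right)^{2} = \left(-127 - 192\right)^{2} = \left(-319\right)^{2} = 101761$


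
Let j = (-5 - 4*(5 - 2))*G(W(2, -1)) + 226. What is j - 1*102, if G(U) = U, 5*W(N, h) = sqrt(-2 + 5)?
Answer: 124 - 17*sqrt(3)/5 ≈ 118.11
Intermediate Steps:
W(N, h) = sqrt(3)/5 (W(N, h) = sqrt(-2 + 5)/5 = sqrt(3)/5)
j = 226 - 17*sqrt(3)/5 (j = (-5 - 4*(5 - 2))*(sqrt(3)/5) + 226 = (-5 - 4*3)*(sqrt(3)/5) + 226 = (-5 - 12)*(sqrt(3)/5) + 226 = -17*sqrt(3)/5 + 226 = 226 - 17*sqrt(3)/5 ≈ 220.11)
j - 1*102 = (226 - 17*sqrt(3)/5) - 1*102 = (226 - 17*sqrt(3)/5) - 102 = 124 - 17*sqrt(3)/5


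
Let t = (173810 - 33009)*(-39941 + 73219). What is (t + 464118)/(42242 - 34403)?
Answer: 4686039796/7839 ≈ 5.9779e+5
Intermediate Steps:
t = 4685575678 (t = 140801*33278 = 4685575678)
(t + 464118)/(42242 - 34403) = (4685575678 + 464118)/(42242 - 34403) = 4686039796/7839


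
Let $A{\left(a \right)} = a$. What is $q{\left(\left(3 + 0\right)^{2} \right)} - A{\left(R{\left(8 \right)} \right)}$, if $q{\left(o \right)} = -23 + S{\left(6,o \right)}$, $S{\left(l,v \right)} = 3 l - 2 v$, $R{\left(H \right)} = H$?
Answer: $-31$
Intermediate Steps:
$S{\left(l,v \right)} = - 2 v + 3 l$
$q{\left(o \right)} = -5 - 2 o$ ($q{\left(o \right)} = -23 - \left(-18 + 2 o\right) = -5 - 2 o$)
$q{\left(\left(3 + 0\right)^{2} \right)} - A{\left(R{\left(8 \right)} \right)} = \left(-5 - 2 \left(3 + 0\right)^{2}\right) - 8 = \left(-5 - 2 \cdot 3^{2}\right) - 8 = \left(-5 - 18\right) - 8 = -23 - 8 = -31$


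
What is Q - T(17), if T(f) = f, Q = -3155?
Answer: -3172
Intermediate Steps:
Q - T(17) = -3155 - 1*17 = -3155 - 17 = -3172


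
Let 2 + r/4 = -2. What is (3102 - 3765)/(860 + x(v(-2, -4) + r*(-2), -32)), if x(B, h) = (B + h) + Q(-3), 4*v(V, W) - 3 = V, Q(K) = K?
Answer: -884/1143 ≈ -0.77340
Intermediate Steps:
r = -16 (r = -8 + 4*(-2) = -8 - 8 = -16)
v(V, W) = ¾ + V/4
x(B, h) = -3 + B + h (x(B, h) = (B + h) - 3 = -3 + B + h)
(3102 - 3765)/(860 + x(v(-2, -4) + r*(-2), -32)) = (3102 - 3765)/(860 + (-3 + ((¾ + (¼)*(-2)) - 16*(-2)) - 32)) = -663/(860 + (-3 + ((¾ - ½) + 32) - 32)) = -663/(860 + (-3 + (¼ + 32) - 32)) = -663/(860 + (-3 + 129/4 - 32)) = -663/(860 - 11/4) = -663/3429/4 = -663*4/3429 = -884/1143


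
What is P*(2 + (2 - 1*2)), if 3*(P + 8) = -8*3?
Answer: -32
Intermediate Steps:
P = -16 (P = -8 + (-8*3)/3 = -8 + (1/3)*(-24) = -8 - 8 = -16)
P*(2 + (2 - 1*2)) = -16*(2 + (2 - 1*2)) = -16*(2 + (2 - 2)) = -16*(2 + 0) = -16*2 = -32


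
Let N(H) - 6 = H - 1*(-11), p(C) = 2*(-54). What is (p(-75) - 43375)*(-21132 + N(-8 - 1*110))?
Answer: 923274539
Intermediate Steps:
p(C) = -108
N(H) = 17 + H (N(H) = 6 + (H - 1*(-11)) = 6 + (H + 11) = 6 + (11 + H) = 17 + H)
(p(-75) - 43375)*(-21132 + N(-8 - 1*110)) = (-108 - 43375)*(-21132 + (17 + (-8 - 1*110))) = -43483*(-21132 + (17 + (-8 - 110))) = -43483*(-21132 + (17 - 118)) = -43483*(-21132 - 101) = -43483*(-21233) = 923274539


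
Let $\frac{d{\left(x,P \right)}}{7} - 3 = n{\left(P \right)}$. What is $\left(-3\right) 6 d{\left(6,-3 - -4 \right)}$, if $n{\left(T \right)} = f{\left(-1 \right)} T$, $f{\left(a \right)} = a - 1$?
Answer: $-126$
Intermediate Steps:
$f{\left(a \right)} = -1 + a$
$n{\left(T \right)} = - 2 T$ ($n{\left(T \right)} = \left(-1 - 1\right) T = - 2 T$)
$d{\left(x,P \right)} = 21 - 14 P$ ($d{\left(x,P \right)} = 21 + 7 \left(- 2 P\right) = 21 - 14 P$)
$\left(-3\right) 6 d{\left(6,-3 - -4 \right)} = \left(-3\right) 6 \left(21 - 14 \left(-3 - -4\right)\right) = - 18 \left(21 - 14 \left(-3 + 4\right)\right) = - 18 \left(21 - 14\right) = \left(-18\right) 7 = -126$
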